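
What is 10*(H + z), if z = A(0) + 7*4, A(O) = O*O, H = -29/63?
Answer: 17350/63 ≈ 275.40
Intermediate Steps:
H = -29/63 (H = -29*1/63 = -29/63 ≈ -0.46032)
A(O) = O²
z = 28 (z = 0² + 7*4 = 0 + 28 = 28)
10*(H + z) = 10*(-29/63 + 28) = 10*(1735/63) = 17350/63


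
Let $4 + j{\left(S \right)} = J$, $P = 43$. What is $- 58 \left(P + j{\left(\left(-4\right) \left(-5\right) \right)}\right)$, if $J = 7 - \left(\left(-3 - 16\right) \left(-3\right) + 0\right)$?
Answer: $638$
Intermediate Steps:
$J = -50$ ($J = 7 - \left(\left(-3 - 16\right) \left(-3\right) + 0\right) = 7 - \left(\left(-19\right) \left(-3\right) + 0\right) = 7 - \left(57 + 0\right) = 7 - 57 = -50$)
$j{\left(S \right)} = -54$ ($j{\left(S \right)} = -4 - 50 = -54$)
$- 58 \left(P + j{\left(\left(-4\right) \left(-5\right) \right)}\right) = - 58 \left(43 - 54\right) = \left(-58\right) \left(-11\right) = 638$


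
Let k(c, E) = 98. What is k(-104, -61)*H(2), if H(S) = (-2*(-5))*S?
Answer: 1960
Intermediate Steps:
H(S) = 10*S
k(-104, -61)*H(2) = 98*(10*2) = 98*20 = 1960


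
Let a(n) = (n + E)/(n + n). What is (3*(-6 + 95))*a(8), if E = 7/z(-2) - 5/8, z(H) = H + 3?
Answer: 30705/128 ≈ 239.88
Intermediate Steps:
z(H) = 3 + H
E = 51/8 (E = 7/(3 - 2) - 5/8 = 7/1 - 5*1/8 = 7*1 - 5/8 = 7 - 5/8 = 51/8 ≈ 6.3750)
a(n) = (51/8 + n)/(2*n) (a(n) = (n + 51/8)/(n + n) = (51/8 + n)/((2*n)) = (51/8 + n)*(1/(2*n)) = (51/8 + n)/(2*n))
(3*(-6 + 95))*a(8) = (3*(-6 + 95))*((1/16)*(51 + 8*8)/8) = (3*89)*((1/16)*(1/8)*(51 + 64)) = 267*((1/16)*(1/8)*115) = 267*(115/128) = 30705/128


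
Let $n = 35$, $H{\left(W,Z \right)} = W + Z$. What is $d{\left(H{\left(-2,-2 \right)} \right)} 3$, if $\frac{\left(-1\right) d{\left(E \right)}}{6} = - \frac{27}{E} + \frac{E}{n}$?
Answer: $- \frac{8361}{70} \approx -119.44$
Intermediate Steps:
$d{\left(E \right)} = \frac{162}{E} - \frac{6 E}{35}$ ($d{\left(E \right)} = - 6 \left(- \frac{27}{E} + \frac{E}{35}\right) = \frac{162}{E} - \frac{6 E}{35}$)
$d{\left(H{\left(-2,-2 \right)} \right)} 3 = \left(\frac{162}{-2 - 2} - \frac{6 \left(-2 - 2\right)}{35}\right) 3 = \left(\frac{162}{-4} - - \frac{24}{35}\right) 3 = \left(162 \left(- \frac{1}{4}\right) + \frac{24}{35}\right) 3 = \left(- \frac{81}{2} + \frac{24}{35}\right) 3 = \left(- \frac{2787}{70}\right) 3 = - \frac{8361}{70}$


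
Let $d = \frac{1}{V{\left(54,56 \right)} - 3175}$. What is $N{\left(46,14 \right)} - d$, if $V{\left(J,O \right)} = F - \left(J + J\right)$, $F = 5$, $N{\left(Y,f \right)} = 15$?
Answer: $\frac{49171}{3278} \approx 15.0$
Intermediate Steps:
$V{\left(J,O \right)} = 5 - 2 J$ ($V{\left(J,O \right)} = 5 - \left(J + J\right) = 5 - 2 J$)
$d = - \frac{1}{3278}$ ($d = \frac{1}{\left(5 - 108\right) - 3175} = \frac{1}{-103 - 3175} = \frac{1}{-3278} = - \frac{1}{3278} \approx -0.00030506$)
$N{\left(46,14 \right)} - d = 15 - - \frac{1}{3278} = 15 + \frac{1}{3278} = \frac{49171}{3278}$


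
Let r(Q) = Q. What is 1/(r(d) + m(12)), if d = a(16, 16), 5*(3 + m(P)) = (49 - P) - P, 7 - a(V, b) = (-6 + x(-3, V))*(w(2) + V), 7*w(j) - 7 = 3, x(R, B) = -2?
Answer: 7/1039 ≈ 0.0067372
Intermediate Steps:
w(j) = 10/7 (w(j) = 1 + (⅐)*3 = 1 + 3/7 = 10/7)
a(V, b) = 129/7 + 8*V (a(V, b) = 7 - (-6 - 2)*(10/7 + V) = 7 - (-8)*(10/7 + V) = 7 - (-80/7 - 8*V) = 7 + (80/7 + 8*V) = 129/7 + 8*V)
m(P) = 34/5 - 2*P/5 (m(P) = -3 + ((49 - P) - P)/5 = -3 + (49 - 2*P)/5 = -3 + (49/5 - 2*P/5) = 34/5 - 2*P/5)
d = 1025/7 (d = 129/7 + 8*16 = 129/7 + 128 = 1025/7 ≈ 146.43)
1/(r(d) + m(12)) = 1/(1025/7 + (34/5 - ⅖*12)) = 1/(1025/7 + (34/5 - 24/5)) = 1/(1025/7 + 2) = 1/(1039/7) = 7/1039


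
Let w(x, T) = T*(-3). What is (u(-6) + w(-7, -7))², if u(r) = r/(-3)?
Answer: 529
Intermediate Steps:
u(r) = -r/3 (u(r) = r*(-⅓) = -r/3)
w(x, T) = -3*T
(u(-6) + w(-7, -7))² = (-⅓*(-6) - 3*(-7))² = (2 + 21)² = 23² = 529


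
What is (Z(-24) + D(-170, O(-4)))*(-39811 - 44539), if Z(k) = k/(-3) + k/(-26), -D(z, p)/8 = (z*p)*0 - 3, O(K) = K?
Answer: -36101800/13 ≈ -2.7771e+6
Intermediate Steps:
D(z, p) = 24 (D(z, p) = -8*((z*p)*0 - 3) = -8*((p*z)*0 - 3) = -8*(0 - 3) = -8*(-3) = 24)
Z(k) = -29*k/78 (Z(k) = k*(-⅓) + k*(-1/26) = -k/3 - k/26 = -29*k/78)
(Z(-24) + D(-170, O(-4)))*(-39811 - 44539) = (-29/78*(-24) + 24)*(-39811 - 44539) = (116/13 + 24)*(-84350) = (428/13)*(-84350) = -36101800/13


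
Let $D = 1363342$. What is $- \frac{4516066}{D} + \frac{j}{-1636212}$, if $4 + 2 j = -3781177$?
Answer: $- \frac{4811719948541}{2230716540504} \approx -2.157$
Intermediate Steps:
$j = - \frac{3781181}{2}$ ($j = -2 + \frac{1}{2} \left(-3781177\right) = -2 - \frac{3781177}{2} = - \frac{3781181}{2} \approx -1.8906 \cdot 10^{6}$)
$- \frac{4516066}{D} + \frac{j}{-1636212} = - \frac{4516066}{1363342} - \frac{3781181}{2 \left(-1636212\right)} = \left(-4516066\right) \frac{1}{1363342} - - \frac{3781181}{3272424} = - \frac{2258033}{681671} + \frac{3781181}{3272424} = - \frac{4811719948541}{2230716540504}$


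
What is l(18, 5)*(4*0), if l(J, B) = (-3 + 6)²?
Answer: 0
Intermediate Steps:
l(J, B) = 9 (l(J, B) = 3² = 9)
l(18, 5)*(4*0) = 9*(4*0) = 9*0 = 0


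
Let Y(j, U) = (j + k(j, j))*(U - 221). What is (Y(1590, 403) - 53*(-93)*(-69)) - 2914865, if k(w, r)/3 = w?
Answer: -2097446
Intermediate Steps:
k(w, r) = 3*w
Y(j, U) = 4*j*(-221 + U) (Y(j, U) = (j + 3*j)*(U - 221) = (4*j)*(-221 + U) = 4*j*(-221 + U))
(Y(1590, 403) - 53*(-93)*(-69)) - 2914865 = (4*1590*(-221 + 403) - 53*(-93)*(-69)) - 2914865 = (4*1590*182 + 4929*(-69)) - 2914865 = (1157520 - 340101) - 2914865 = 817419 - 2914865 = -2097446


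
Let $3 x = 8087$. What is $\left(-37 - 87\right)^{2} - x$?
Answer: $\frac{38041}{3} \approx 12680.0$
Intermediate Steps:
$x = \frac{8087}{3}$ ($x = \frac{1}{3} \cdot 8087 = \frac{8087}{3} \approx 2695.7$)
$\left(-37 - 87\right)^{2} - x = \left(-37 - 87\right)^{2} - \frac{8087}{3} = \left(-124\right)^{2} - \frac{8087}{3} = 15376 - \frac{8087}{3} = \frac{38041}{3}$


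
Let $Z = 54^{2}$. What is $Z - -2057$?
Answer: $4973$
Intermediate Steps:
$Z = 2916$
$Z - -2057 = 2916 - -2057 = 2916 + 2057 = 4973$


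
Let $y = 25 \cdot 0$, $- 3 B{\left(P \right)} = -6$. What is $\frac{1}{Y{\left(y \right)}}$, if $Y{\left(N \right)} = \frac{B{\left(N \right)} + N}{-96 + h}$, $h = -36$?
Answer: $-66$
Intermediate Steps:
$B{\left(P \right)} = 2$ ($B{\left(P \right)} = \left(- \frac{1}{3}\right) \left(-6\right) = 2$)
$y = 0$
$Y{\left(N \right)} = - \frac{1}{66} - \frac{N}{132}$ ($Y{\left(N \right)} = \frac{2 + N}{-96 - 36} = \frac{2 + N}{-132} = \left(2 + N\right) \left(- \frac{1}{132}\right) = - \frac{1}{66} - \frac{N}{132}$)
$\frac{1}{Y{\left(y \right)}} = \frac{1}{- \frac{1}{66} - 0} = \frac{1}{- \frac{1}{66} + 0} = \frac{1}{- \frac{1}{66}} = -66$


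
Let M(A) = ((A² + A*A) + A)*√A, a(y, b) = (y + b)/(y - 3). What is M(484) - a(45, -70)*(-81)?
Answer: 144450093/14 ≈ 1.0318e+7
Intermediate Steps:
a(y, b) = (b + y)/(-3 + y)
M(A) = √A*(A + 2*A²) (M(A) = ((A² + A²) + A)*√A = (2*A² + A)*√A = (A + 2*A²)*√A = √A*(A + 2*A²))
M(484) - a(45, -70)*(-81) = 484^(3/2)*(1 + 2*484) - (-70 + 45)/(-3 + 45)*(-81) = 10648*(1 + 968) - -25/42*(-81) = 10648*969 - (1/42)*(-25)*(-81) = 10317912 - (-25)*(-81)/42 = 10317912 - 1*675/14 = 10317912 - 675/14 = 144450093/14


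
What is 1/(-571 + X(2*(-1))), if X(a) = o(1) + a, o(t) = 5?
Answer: -1/568 ≈ -0.0017606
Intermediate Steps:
X(a) = 5 + a
1/(-571 + X(2*(-1))) = 1/(-571 + (5 + 2*(-1))) = 1/(-571 + (5 - 2)) = 1/(-571 + 3) = 1/(-568) = -1/568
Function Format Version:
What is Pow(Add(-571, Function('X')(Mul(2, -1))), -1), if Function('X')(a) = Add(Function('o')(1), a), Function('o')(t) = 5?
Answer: Rational(-1, 568) ≈ -0.0017606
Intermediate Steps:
Function('X')(a) = Add(5, a)
Pow(Add(-571, Function('X')(Mul(2, -1))), -1) = Pow(Add(-571, Add(5, Mul(2, -1))), -1) = Pow(Add(-571, Add(5, -2)), -1) = Pow(Add(-571, 3), -1) = Pow(-568, -1) = Rational(-1, 568)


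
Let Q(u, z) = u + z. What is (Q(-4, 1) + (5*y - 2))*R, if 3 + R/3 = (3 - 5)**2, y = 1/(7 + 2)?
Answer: -40/3 ≈ -13.333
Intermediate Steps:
y = 1/9 ≈ 0.11111
R = 3 (R = -9 + 3*(3 - 5)**2 = -9 + 3*(-2)**2 = -9 + 3*4 = -9 + 12 = 3)
(Q(-4, 1) + (5*y - 2))*R = ((-4 + 1) + (5*(1/9) - 2))*3 = (-3 + (5/9 - 2))*3 = (-3 - 13/9)*3 = -40/9*3 = -40/3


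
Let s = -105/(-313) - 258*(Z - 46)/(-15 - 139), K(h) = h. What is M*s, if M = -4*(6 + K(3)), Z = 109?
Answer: -13123728/3443 ≈ -3811.7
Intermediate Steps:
M = -36 (M = -4*(6 + 3) = -4*9 = -36)
s = 364548/3443 (s = -105/(-313) - 258*(109 - 46)/(-15 - 139) = -105*(-1/313) - 258/((-154/63)) = 105/313 - 258/((-154*1/63)) = 105/313 - 258/(-22/9) = 105/313 - 258*(-9/22) = 105/313 + 1161/11 = 364548/3443 ≈ 105.88)
M*s = -36*364548/3443 = -13123728/3443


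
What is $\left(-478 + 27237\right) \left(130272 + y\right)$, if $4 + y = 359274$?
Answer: $13099654378$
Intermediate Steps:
$y = 359270$ ($y = -4 + 359274 = 359270$)
$\left(-478 + 27237\right) \left(130272 + y\right) = \left(-478 + 27237\right) \left(130272 + 359270\right) = 26759 \cdot 489542 = 13099654378$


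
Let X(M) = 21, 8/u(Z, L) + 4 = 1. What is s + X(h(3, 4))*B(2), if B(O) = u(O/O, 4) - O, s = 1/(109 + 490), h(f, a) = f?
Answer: -58701/599 ≈ -97.998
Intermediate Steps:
u(Z, L) = -8/3 (u(Z, L) = 8/(-4 + 1) = 8/(-3) = 8*(-⅓) = -8/3)
s = 1/599 ≈ 0.0016694
B(O) = -8/3 - O
s + X(h(3, 4))*B(2) = 1/599 + 21*(-8/3 - 1*2) = 1/599 + 21*(-8/3 - 2) = 1/599 + 21*(-14/3) = 1/599 - 98 = -58701/599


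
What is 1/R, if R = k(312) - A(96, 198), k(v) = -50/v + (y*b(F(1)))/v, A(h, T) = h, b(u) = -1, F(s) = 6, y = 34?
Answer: -26/2503 ≈ -0.010388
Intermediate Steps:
k(v) = -84/v (k(v) = -50/v + (34*(-1))/v = -50/v - 34/v = -84/v)
R = -2503/26 (R = -84/312 - 1*96 = -84*1/312 - 96 = -7/26 - 96 = -2503/26 ≈ -96.269)
1/R = 1/(-2503/26) = -26/2503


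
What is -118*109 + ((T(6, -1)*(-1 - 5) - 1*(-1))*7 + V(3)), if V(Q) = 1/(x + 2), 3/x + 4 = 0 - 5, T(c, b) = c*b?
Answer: -63012/5 ≈ -12602.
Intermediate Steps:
T(c, b) = b*c
x = -⅓ (x = 3/(-4 + (0 - 5)) = 3/(-4 - 5) = 3/(-9) = 3*(-⅑) = -⅓ ≈ -0.33333)
V(Q) = ⅗ (V(Q) = 1/(-⅓ + 2) = 1/(5/3) = ⅗)
-118*109 + ((T(6, -1)*(-1 - 5) - 1*(-1))*7 + V(3)) = -118*109 + (((-1*6)*(-1 - 5) - 1*(-1))*7 + ⅗) = -12862 + ((-6*(-6) + 1)*7 + ⅗) = -12862 + ((36 + 1)*7 + ⅗) = -12862 + (37*7 + ⅗) = -12862 + (259 + ⅗) = -12862 + 1298/5 = -63012/5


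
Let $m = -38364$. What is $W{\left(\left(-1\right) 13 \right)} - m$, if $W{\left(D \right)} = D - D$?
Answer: $38364$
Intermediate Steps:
$W{\left(D \right)} = 0$
$W{\left(\left(-1\right) 13 \right)} - m = 0 - -38364 = 0 + 38364 = 38364$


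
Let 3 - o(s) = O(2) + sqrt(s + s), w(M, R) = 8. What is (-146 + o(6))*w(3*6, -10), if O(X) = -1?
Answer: -1136 - 16*sqrt(3) ≈ -1163.7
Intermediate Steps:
o(s) = 4 - sqrt(2)*sqrt(s) (o(s) = 3 - (-1 + sqrt(s + s)) = 3 - (-1 + sqrt(2*s)) = 3 - (-1 + sqrt(2)*sqrt(s)) = 3 + (1 - sqrt(2)*sqrt(s)) = 4 - sqrt(2)*sqrt(s))
(-146 + o(6))*w(3*6, -10) = (-146 + (4 - sqrt(2)*sqrt(6)))*8 = (-146 + (4 - 2*sqrt(3)))*8 = (-142 - 2*sqrt(3))*8 = -1136 - 16*sqrt(3)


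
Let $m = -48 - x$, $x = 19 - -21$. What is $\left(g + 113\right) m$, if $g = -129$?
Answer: $1408$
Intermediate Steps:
$x = 40$ ($x = 19 + 21 = 40$)
$m = -88$ ($m = -48 - 40 = -88$)
$\left(g + 113\right) m = \left(-129 + 113\right) \left(-88\right) = \left(-16\right) \left(-88\right) = 1408$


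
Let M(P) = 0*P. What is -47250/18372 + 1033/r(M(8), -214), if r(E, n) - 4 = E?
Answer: 1565773/6124 ≈ 255.68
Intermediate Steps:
M(P) = 0
r(E, n) = 4 + E
-47250/18372 + 1033/r(M(8), -214) = -47250/18372 + 1033/(4 + 0) = -47250*1/18372 + 1033/4 = -7875/3062 + 1033*(¼) = -7875/3062 + 1033/4 = 1565773/6124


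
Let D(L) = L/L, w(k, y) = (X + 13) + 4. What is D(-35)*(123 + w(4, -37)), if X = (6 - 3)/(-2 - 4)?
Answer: 279/2 ≈ 139.50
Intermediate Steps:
X = -1/2 (X = 3/(-6) = 3*(-1/6) = -1/2 ≈ -0.50000)
w(k, y) = 33/2 (w(k, y) = (-1/2 + 13) + 4 = 25/2 + 4 = 33/2)
D(L) = 1
D(-35)*(123 + w(4, -37)) = 1*(123 + 33/2) = 1*(279/2) = 279/2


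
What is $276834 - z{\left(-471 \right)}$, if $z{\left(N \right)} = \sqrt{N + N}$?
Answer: $276834 - i \sqrt{942} \approx 2.7683 \cdot 10^{5} - 30.692 i$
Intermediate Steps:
$z{\left(N \right)} = \sqrt{2} \sqrt{N}$ ($z{\left(N \right)} = \sqrt{2 N} = \sqrt{2} \sqrt{N}$)
$276834 - z{\left(-471 \right)} = 276834 - \sqrt{2} \sqrt{-471} = 276834 - \sqrt{2} i \sqrt{471} = 276834 - i \sqrt{942}$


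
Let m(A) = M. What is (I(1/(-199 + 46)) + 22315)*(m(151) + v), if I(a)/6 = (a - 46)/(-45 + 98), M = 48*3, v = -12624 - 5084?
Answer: -1059168337988/2703 ≈ -3.9185e+8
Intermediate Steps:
v = -17708
M = 144
I(a) = -276/53 + 6*a/53 (I(a) = 6*((a - 46)/(-45 + 98)) = 6*((-46 + a)/53) = 6*((-46 + a)*(1/53)) = 6*(-46/53 + a/53) = -276/53 + 6*a/53)
m(A) = 144
(I(1/(-199 + 46)) + 22315)*(m(151) + v) = ((-276/53 + 6/(53*(-199 + 46))) + 22315)*(144 - 17708) = ((-276/53 + (6/53)/(-153)) + 22315)*(-17564) = ((-276/53 + (6/53)*(-1/153)) + 22315)*(-17564) = ((-276/53 - 2/2703) + 22315)*(-17564) = (-14078/2703 + 22315)*(-17564) = (60303367/2703)*(-17564) = -1059168337988/2703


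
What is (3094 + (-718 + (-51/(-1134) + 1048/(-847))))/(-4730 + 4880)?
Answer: 108618953/6860700 ≈ 15.832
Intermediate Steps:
(3094 + (-718 + (-51/(-1134) + 1048/(-847))))/(-4730 + 4880) = (3094 + (-718 + (-51*(-1/1134) + 1048*(-1/847))))/150 = (3094 + (-718 + (17/378 - 1048/847)))*(1/150) = (3094 + (-718 - 54535/45738))*(1/150) = (3094 - 32894419/45738)*(1/150) = (108618953/45738)*(1/150) = 108618953/6860700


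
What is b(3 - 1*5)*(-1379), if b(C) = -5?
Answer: 6895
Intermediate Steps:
b(3 - 1*5)*(-1379) = -5*(-1379) = 6895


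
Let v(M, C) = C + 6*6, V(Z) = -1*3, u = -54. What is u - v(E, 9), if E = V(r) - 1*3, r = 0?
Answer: -99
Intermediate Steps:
V(Z) = -3
E = -6 (E = -3 - 1*3 = -3 - 3 = -6)
v(M, C) = 36 + C (v(M, C) = C + 36 = 36 + C)
u - v(E, 9) = -54 - (36 + 9) = -54 - 1*45 = -54 - 45 = -99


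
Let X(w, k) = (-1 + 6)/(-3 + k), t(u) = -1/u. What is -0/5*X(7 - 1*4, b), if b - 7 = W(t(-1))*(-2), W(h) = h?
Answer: 0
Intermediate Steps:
b = 5 (b = 7 - 1/(-1)*(-2) = 7 - 1*(-1)*(-2) = 7 + 1*(-2) = 7 - 2 = 5)
X(w, k) = 5/(-3 + k)
-0/5*X(7 - 1*4, b) = -0/5*5/(-3 + 5) = -0*(1/5)*5/2 = -0*5*(1/2) = -0*5/2 = -1*0 = 0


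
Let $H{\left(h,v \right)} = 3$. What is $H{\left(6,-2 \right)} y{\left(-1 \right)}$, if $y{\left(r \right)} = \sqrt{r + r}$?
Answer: $3 i \sqrt{2} \approx 4.2426 i$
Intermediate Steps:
$y{\left(r \right)} = \sqrt{2} \sqrt{r}$ ($y{\left(r \right)} = \sqrt{2 r} = \sqrt{2} \sqrt{r}$)
$H{\left(6,-2 \right)} y{\left(-1 \right)} = 3 \sqrt{2} \sqrt{-1} = 3 \sqrt{2} i = 3 i \sqrt{2}$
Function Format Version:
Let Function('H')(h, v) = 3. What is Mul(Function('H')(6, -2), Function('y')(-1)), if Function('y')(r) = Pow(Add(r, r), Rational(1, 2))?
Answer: Mul(3, I, Pow(2, Rational(1, 2))) ≈ Mul(4.2426, I)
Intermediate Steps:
Function('y')(r) = Mul(Pow(2, Rational(1, 2)), Pow(r, Rational(1, 2))) (Function('y')(r) = Pow(Mul(2, r), Rational(1, 2)) = Mul(Pow(2, Rational(1, 2)), Pow(r, Rational(1, 2))))
Mul(Function('H')(6, -2), Function('y')(-1)) = Mul(3, Mul(Pow(2, Rational(1, 2)), Pow(-1, Rational(1, 2)))) = Mul(3, Mul(Pow(2, Rational(1, 2)), I)) = Mul(3, Mul(I, Pow(2, Rational(1, 2)))) = Mul(3, I, Pow(2, Rational(1, 2)))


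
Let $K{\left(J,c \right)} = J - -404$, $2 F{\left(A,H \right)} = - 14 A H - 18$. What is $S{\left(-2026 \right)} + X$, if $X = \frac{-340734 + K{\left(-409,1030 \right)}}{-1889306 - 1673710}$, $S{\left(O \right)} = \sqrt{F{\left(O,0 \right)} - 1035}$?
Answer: $\frac{340739}{3563016} + 6 i \sqrt{29} \approx 0.095632 + 32.311 i$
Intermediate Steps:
$F{\left(A,H \right)} = -9 - 7 A H$ ($F{\left(A,H \right)} = \frac{- 14 A H - 18}{2} = \frac{-18 - 14 A H}{2} = -9 - 7 A H$)
$K{\left(J,c \right)} = 404 + J$ ($K{\left(J,c \right)} = J + 404 = 404 + J$)
$S{\left(O \right)} = 6 i \sqrt{29}$ ($S{\left(O \right)} = \sqrt{\left(-9 - 7 O 0\right) - 1035} = \sqrt{\left(-9 + 0\right) - 1035} = \sqrt{-9 - 1035} = \sqrt{-1044} = 6 i \sqrt{29}$)
$X = \frac{340739}{3563016}$ ($X = \frac{-340734 + \left(404 - 409\right)}{-1889306 - 1673710} = \frac{-340734 - 5}{-3563016} = \left(-340739\right) \left(- \frac{1}{3563016}\right) = \frac{340739}{3563016} \approx 0.095632$)
$S{\left(-2026 \right)} + X = 6 i \sqrt{29} + \frac{340739}{3563016} = \frac{340739}{3563016} + 6 i \sqrt{29}$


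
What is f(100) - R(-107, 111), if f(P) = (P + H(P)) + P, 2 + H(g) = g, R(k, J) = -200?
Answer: 498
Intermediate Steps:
H(g) = -2 + g
f(P) = -2 + 3*P (f(P) = (P + (-2 + P)) + P = (-2 + 2*P) + P = -2 + 3*P)
f(100) - R(-107, 111) = (-2 + 3*100) - 1*(-200) = (-2 + 300) + 200 = 298 + 200 = 498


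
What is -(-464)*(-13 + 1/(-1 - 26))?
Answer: -163328/27 ≈ -6049.2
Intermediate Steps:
-(-464)*(-13 + 1/(-1 - 26)) = -(-464)*(-13 + 1/(-27)) = -(-464)*(-13 - 1/27) = -(-464)*(-352)/27 = -16*10208/27 = -163328/27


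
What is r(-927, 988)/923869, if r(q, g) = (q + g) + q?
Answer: -866/923869 ≈ -0.00093736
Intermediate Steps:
r(q, g) = g + 2*q (r(q, g) = (g + q) + q = g + 2*q)
r(-927, 988)/923869 = (988 + 2*(-927))/923869 = (988 - 1854)*(1/923869) = -866*1/923869 = -866/923869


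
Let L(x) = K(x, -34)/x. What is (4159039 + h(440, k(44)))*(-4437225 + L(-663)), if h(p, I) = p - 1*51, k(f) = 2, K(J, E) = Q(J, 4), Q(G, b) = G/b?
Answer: -18456316867443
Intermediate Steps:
K(J, E) = J/4
L(x) = ¼ (L(x) = (x/4)/x = ¼)
h(p, I) = -51 + p (h(p, I) = p - 51 = -51 + p)
(4159039 + h(440, k(44)))*(-4437225 + L(-663)) = (4159039 + (-51 + 440))*(-4437225 + ¼) = (4159039 + 389)*(-17748899/4) = 4159428*(-17748899/4) = -18456316867443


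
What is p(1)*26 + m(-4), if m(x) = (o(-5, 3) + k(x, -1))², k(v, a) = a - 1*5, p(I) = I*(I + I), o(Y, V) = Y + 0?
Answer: 173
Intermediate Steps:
o(Y, V) = Y
p(I) = 2*I² (p(I) = I*(2*I) = 2*I²)
k(v, a) = -5 + a (k(v, a) = a - 5 = -5 + a)
m(x) = 121 (m(x) = (-5 + (-5 - 1))² = (-5 - 6)² = (-11)² = 121)
p(1)*26 + m(-4) = (2*1²)*26 + 121 = (2*1)*26 + 121 = 2*26 + 121 = 52 + 121 = 173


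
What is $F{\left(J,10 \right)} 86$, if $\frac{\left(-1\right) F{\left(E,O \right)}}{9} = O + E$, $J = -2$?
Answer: $-6192$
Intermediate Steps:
$F{\left(E,O \right)} = - 9 E - 9 O$ ($F{\left(E,O \right)} = - 9 \left(O + E\right) = - 9 \left(E + O\right) = - 9 E - 9 O$)
$F{\left(J,10 \right)} 86 = \left(\left(-9\right) \left(-2\right) - 90\right) 86 = \left(18 - 90\right) 86 = \left(-72\right) 86 = -6192$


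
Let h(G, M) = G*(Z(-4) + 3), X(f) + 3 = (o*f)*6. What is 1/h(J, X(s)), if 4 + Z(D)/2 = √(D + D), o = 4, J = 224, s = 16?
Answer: -5/12768 - I*√2/3192 ≈ -0.0003916 - 0.00044305*I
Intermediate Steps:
Z(D) = -8 + 2*√2*√D (Z(D) = -8 + 2*√(D + D) = -8 + 2*√(2*D) = -8 + 2*(√2*√D) = -8 + 2*√2*√D)
X(f) = -3 + 24*f (X(f) = -3 + (4*f)*6 = -3 + 24*f)
h(G, M) = G*(-5 + 4*I*√2) (h(G, M) = G*((-8 + 2*√2*√(-4)) + 3) = G*((-8 + 2*√2*(2*I)) + 3) = G*((-8 + 4*I*√2) + 3) = G*(-5 + 4*I*√2))
1/h(J, X(s)) = 1/(224*(-5 + 4*I*√2)) = 1/(-1120 + 896*I*√2)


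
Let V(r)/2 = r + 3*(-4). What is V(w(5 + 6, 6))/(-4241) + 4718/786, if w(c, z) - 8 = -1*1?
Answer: 10008449/1666713 ≈ 6.0049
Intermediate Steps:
w(c, z) = 7 (w(c, z) = 8 - 1*1 = 8 - 1 = 7)
V(r) = -24 + 2*r (V(r) = 2*(r + 3*(-4)) = 2*(r - 12) = 2*(-12 + r) = -24 + 2*r)
V(w(5 + 6, 6))/(-4241) + 4718/786 = (-24 + 2*7)/(-4241) + 4718/786 = (-24 + 14)*(-1/4241) + 4718*(1/786) = -10*(-1/4241) + 2359/393 = 10/4241 + 2359/393 = 10008449/1666713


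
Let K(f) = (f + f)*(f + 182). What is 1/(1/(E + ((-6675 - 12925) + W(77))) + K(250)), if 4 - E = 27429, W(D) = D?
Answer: 46948/10140767999 ≈ 4.6296e-6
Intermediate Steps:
K(f) = 2*f*(182 + f) (K(f) = (2*f)*(182 + f) = 2*f*(182 + f))
E = -27425 (E = 4 - 1*27429 = 4 - 27429 = -27425)
1/(1/(E + ((-6675 - 12925) + W(77))) + K(250)) = 1/(1/(-27425 + ((-6675 - 12925) + 77)) + 2*250*(182 + 250)) = 1/(1/(-27425 + (-19600 + 77)) + 2*250*432) = 1/(1/(-27425 - 19523) + 216000) = 1/(1/(-46948) + 216000) = 1/(-1/46948 + 216000) = 1/(10140767999/46948) = 46948/10140767999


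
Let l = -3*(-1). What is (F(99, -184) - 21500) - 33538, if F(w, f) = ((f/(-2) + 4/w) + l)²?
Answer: -450898157/9801 ≈ -46005.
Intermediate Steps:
l = 3
F(w, f) = (3 + 4/w - f/2)² (F(w, f) = ((f/(-2) + 4/w) + 3)² = ((f*(-½) + 4/w) + 3)² = ((-f/2 + 4/w) + 3)² = ((4/w - f/2) + 3)² = (3 + 4/w - f/2)²)
(F(99, -184) - 21500) - 33538 = ((¼)*(8 + 6*99 - 1*(-184)*99)²/99² - 21500) - 33538 = ((¼)*(1/9801)*(8 + 594 + 18216)² - 21500) - 33538 = ((¼)*(1/9801)*18818² - 21500) - 33538 = ((¼)*(1/9801)*354117124 - 21500) - 33538 = (88529281/9801 - 21500) - 33538 = -122192219/9801 - 33538 = -450898157/9801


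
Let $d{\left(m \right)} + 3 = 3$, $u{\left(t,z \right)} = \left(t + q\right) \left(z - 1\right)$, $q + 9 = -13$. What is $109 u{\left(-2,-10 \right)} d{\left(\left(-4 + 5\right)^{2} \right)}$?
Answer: $0$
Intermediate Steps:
$q = -22$ ($q = -9 - 13 = -22$)
$u{\left(t,z \right)} = \left(-1 + z\right) \left(-22 + t\right)$ ($u{\left(t,z \right)} = \left(t - 22\right) \left(z - 1\right) = \left(-22 + t\right) \left(-1 + z\right) = \left(-1 + z\right) \left(-22 + t\right)$)
$d{\left(m \right)} = 0$ ($d{\left(m \right)} = -3 + 3 = 0$)
$109 u{\left(-2,-10 \right)} d{\left(\left(-4 + 5\right)^{2} \right)} = 109 \left(22 - -2 - -220 - -20\right) 0 = 109 \left(22 + 2 + 220 + 20\right) 0 = 109 \cdot 264 \cdot 0 = 28776 \cdot 0 = 0$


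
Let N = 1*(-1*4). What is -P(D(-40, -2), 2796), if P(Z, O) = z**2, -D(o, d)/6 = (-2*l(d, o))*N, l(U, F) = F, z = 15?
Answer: -225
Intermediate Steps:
N = -4 (N = 1*(-4) = -4)
D(o, d) = -48*o (D(o, d) = -6*(-2*o)*(-4) = -48*o)
P(Z, O) = 225 (P(Z, O) = 15**2 = 225)
-P(D(-40, -2), 2796) = -1*225 = -225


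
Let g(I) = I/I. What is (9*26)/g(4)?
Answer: 234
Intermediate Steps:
g(I) = 1
(9*26)/g(4) = (9*26)/1 = 1*234 = 234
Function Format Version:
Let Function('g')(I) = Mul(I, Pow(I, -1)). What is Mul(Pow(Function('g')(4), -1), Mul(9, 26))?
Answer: 234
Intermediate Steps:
Function('g')(I) = 1
Mul(Pow(Function('g')(4), -1), Mul(9, 26)) = Mul(Pow(1, -1), Mul(9, 26)) = Mul(1, 234) = 234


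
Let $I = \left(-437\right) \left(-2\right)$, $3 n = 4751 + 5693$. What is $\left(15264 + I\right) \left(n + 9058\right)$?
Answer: $\frac{607079284}{3} \approx 2.0236 \cdot 10^{8}$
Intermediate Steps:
$n = \frac{10444}{3}$ ($n = \frac{4751 + 5693}{3} = \frac{1}{3} \cdot 10444 = \frac{10444}{3} \approx 3481.3$)
$I = 874$
$\left(15264 + I\right) \left(n + 9058\right) = \left(15264 + 874\right) \left(\frac{10444}{3} + 9058\right) = 16138 \cdot \frac{37618}{3} = \frac{607079284}{3}$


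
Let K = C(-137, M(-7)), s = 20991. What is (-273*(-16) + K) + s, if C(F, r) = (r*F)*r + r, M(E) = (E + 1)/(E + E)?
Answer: 1241379/49 ≈ 25334.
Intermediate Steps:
M(E) = (1 + E)/(2*E) (M(E) = (1 + E)/((2*E)) = (1 + E)*(1/(2*E)) = (1 + E)/(2*E))
C(F, r) = r + F*r² (C(F, r) = (F*r)*r + r = F*r² + r = r + F*r²)
K = -1212/49 (K = ((½)*(1 - 7)/(-7))*(1 - 137*(1 - 7)/(2*(-7))) = ((½)*(-⅐)*(-6))*(1 - 137*(-1)*(-6)/(2*7)) = 3*(1 - 137*3/7)/7 = 3*(1 - 411/7)/7 = (3/7)*(-404/7) = -1212/49 ≈ -24.735)
(-273*(-16) + K) + s = (-273*(-16) - 1212/49) + 20991 = (4368 - 1212/49) + 20991 = 212820/49 + 20991 = 1241379/49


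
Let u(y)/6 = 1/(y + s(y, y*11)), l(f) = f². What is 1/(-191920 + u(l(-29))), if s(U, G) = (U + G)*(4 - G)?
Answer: -93319883/17909951945366 ≈ -5.2105e-6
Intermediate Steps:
s(U, G) = (4 - G)*(G + U) (s(U, G) = (G + U)*(4 - G) = (4 - G)*(G + U))
u(y) = 6/(-132*y² + 49*y) (u(y) = 6/(y + (-(y*11)² + 4*(y*11) + 4*y - y*11*y)) = 6/(y + (-(11*y)² + 4*(11*y) + 4*y - 11*y*y)) = 6/(y + (-121*y² + 44*y + 4*y - 11*y²)) = 6/(y + (-132*y² + 48*y)) = 6/(-132*y² + 49*y))
1/(-191920 + u(l(-29))) = 1/(-191920 - 6/(((-29)²)*(-49 + 132*(-29)²))) = 1/(-191920 - 6/(841*(-49 + 132*841))) = 1/(-191920 - 6*1/841/(-49 + 111012)) = 1/(-191920 - 6*1/841/110963) = 1/(-191920 - 6*1/841*1/110963) = 1/(-191920 - 6/93319883) = 1/(-17909951945366/93319883) = -93319883/17909951945366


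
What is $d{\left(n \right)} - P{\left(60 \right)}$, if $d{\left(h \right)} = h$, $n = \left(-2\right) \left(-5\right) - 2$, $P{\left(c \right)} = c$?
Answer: $-52$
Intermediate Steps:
$n = 8$ ($n = 10 - 2 = 8$)
$d{\left(n \right)} - P{\left(60 \right)} = 8 - 60 = -52$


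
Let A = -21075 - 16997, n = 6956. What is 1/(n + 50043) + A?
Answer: -2170065927/56999 ≈ -38072.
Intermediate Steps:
A = -38072
1/(n + 50043) + A = 1/(6956 + 50043) - 38072 = 1/56999 - 38072 = -2170065927/56999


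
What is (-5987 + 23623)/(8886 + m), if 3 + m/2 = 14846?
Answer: 4409/9643 ≈ 0.45722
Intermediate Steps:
m = 29686 (m = -6 + 2*14846 = -6 + 29692 = 29686)
(-5987 + 23623)/(8886 + m) = (-5987 + 23623)/(8886 + 29686) = 17636/38572 = 17636*(1/38572) = 4409/9643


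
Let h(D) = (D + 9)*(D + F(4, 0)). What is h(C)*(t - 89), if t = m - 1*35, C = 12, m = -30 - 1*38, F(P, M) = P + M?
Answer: -64512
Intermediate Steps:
F(P, M) = M + P
m = -68 (m = -30 - 38 = -68)
t = -103 (t = -68 - 1*35 = -68 - 35 = -103)
h(D) = (4 + D)*(9 + D) (h(D) = (D + 9)*(D + (0 + 4)) = (9 + D)*(D + 4) = (9 + D)*(4 + D) = (4 + D)*(9 + D))
h(C)*(t - 89) = (36 + 12² + 13*12)*(-103 - 89) = (36 + 144 + 156)*(-192) = 336*(-192) = -64512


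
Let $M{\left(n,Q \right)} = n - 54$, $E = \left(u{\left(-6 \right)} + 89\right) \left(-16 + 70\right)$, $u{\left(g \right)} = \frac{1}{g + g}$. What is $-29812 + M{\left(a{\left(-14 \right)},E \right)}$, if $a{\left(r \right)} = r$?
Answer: $-29880$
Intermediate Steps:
$u{\left(g \right)} = \frac{1}{2 g}$
$E = \frac{9603}{2}$ ($E = \left(\frac{1}{2 \left(-6\right)} + 89\right) \left(-16 + 70\right) = \left(\frac{1}{2} \left(- \frac{1}{6}\right) + 89\right) 54 = \left(- \frac{1}{12} + 89\right) 54 = \frac{1067}{12} \cdot 54 = \frac{9603}{2} \approx 4801.5$)
$M{\left(n,Q \right)} = -54 + n$
$-29812 + M{\left(a{\left(-14 \right)},E \right)} = -29812 - 68 = -29880$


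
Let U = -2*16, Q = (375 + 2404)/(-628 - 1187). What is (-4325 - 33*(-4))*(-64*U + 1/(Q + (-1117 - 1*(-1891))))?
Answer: -12039617943479/1402031 ≈ -8.5873e+6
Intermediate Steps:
Q = -2779/1815 (Q = 2779/(-1815) = 2779*(-1/1815) = -2779/1815 ≈ -1.5311)
U = -32
(-4325 - 33*(-4))*(-64*U + 1/(Q + (-1117 - 1*(-1891)))) = (-4325 - 33*(-4))*(-64*(-32) + 1/(-2779/1815 + (-1117 - 1*(-1891)))) = (-4325 + 132)*(2048 + 1/(-2779/1815 + (-1117 + 1891))) = -4193*(2048 + 1/(-2779/1815 + 774)) = -4193*(2048 + 1/(1402031/1815)) = -4193*(2048 + 1815/1402031) = -4193*2871361303/1402031 = -12039617943479/1402031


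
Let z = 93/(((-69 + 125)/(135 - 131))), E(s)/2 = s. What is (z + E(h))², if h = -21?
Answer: 245025/196 ≈ 1250.1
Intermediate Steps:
E(s) = 2*s
z = 93/14 (z = 93/((56/4)) = 93/((56*(¼))) = 93/14 ≈ 6.6429)
(z + E(h))² = (93/14 + 2*(-21))² = (93/14 - 42)² = (-495/14)² = 245025/196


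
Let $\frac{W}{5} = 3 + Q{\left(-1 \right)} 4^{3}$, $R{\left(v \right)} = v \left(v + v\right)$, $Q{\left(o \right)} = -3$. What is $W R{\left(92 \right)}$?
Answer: $-15996960$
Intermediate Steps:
$R{\left(v \right)} = 2 v^{2}$ ($R{\left(v \right)} = v 2 v = 2 v^{2}$)
$W = -945$ ($W = 5 \left(3 - 3 \cdot 4^{3}\right) = 5 \left(3 - 192\right) = 5 \left(-189\right) = -945$)
$W R{\left(92 \right)} = - 945 \cdot 2 \cdot 92^{2} = - 945 \cdot 2 \cdot 8464 = \left(-945\right) 16928 = -15996960$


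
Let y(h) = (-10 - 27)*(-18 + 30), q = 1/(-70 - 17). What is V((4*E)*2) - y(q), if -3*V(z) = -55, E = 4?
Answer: 1387/3 ≈ 462.33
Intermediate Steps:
q = -1/87 (q = 1/(-87) = -1/87 ≈ -0.011494)
y(h) = -444 (y(h) = -37*12 = -444)
V(z) = 55/3 (V(z) = -⅓*(-55) = 55/3)
V((4*E)*2) - y(q) = 55/3 - 1*(-444) = 55/3 + 444 = 1387/3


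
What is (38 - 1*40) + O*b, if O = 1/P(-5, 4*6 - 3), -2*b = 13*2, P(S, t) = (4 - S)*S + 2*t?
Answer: 7/3 ≈ 2.3333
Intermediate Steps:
P(S, t) = 2*t + S*(4 - S) (P(S, t) = S*(4 - S) + 2*t = 2*t + S*(4 - S))
b = -13 (b = -13*2/2 = -½*26 = -13)
O = -⅓ (O = 1/(-1*(-5)² + 2*(4*6 - 3) + 4*(-5)) = 1/(-1*25 + 2*(24 - 3) - 20) = 1/(-25 + 2*21 - 20) = 1/(-25 + 42 - 20) = 1/(-3) = -⅓ ≈ -0.33333)
(38 - 1*40) + O*b = (38 - 1*40) - ⅓*(-13) = (38 - 40) + 13/3 = -2 + 13/3 = 7/3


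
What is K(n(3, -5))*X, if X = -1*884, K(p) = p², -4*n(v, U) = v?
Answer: -1989/4 ≈ -497.25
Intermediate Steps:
n(v, U) = -v/4
X = -884
K(n(3, -5))*X = (-¼*3)²*(-884) = (-¾)²*(-884) = (9/16)*(-884) = -1989/4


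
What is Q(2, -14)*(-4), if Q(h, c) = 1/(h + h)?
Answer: -1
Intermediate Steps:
Q(h, c) = 1/(2*h)
Q(2, -14)*(-4) = ((1/2)/2)*(-4) = ((1/2)*(1/2))*(-4) = (1/4)*(-4) = -1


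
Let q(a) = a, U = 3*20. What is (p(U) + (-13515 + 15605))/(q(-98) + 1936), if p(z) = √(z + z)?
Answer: 1045/919 + √30/919 ≈ 1.1431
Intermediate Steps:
U = 60
p(z) = √2*√z (p(z) = √(2*z) = √2*√z)
(p(U) + (-13515 + 15605))/(q(-98) + 1936) = (√2*√60 + (-13515 + 15605))/(-98 + 1936) = (√2*(2*√15) + 2090)/1838 = (2*√30 + 2090)*(1/1838) = (2090 + 2*√30)*(1/1838) = 1045/919 + √30/919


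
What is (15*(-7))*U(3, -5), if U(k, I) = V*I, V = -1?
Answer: -525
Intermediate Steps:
U(k, I) = -I
(15*(-7))*U(3, -5) = (15*(-7))*(-1*(-5)) = -105*5 = -525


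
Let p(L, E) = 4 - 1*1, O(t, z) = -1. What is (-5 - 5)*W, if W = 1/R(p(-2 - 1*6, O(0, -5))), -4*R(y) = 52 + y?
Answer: 8/11 ≈ 0.72727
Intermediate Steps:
p(L, E) = 3 (p(L, E) = 4 - 1 = 3)
R(y) = -13 - y/4 (R(y) = -(52 + y)/4 = -13 - y/4)
W = -4/55 (W = 1/(-13 - 1/4*3) = 1/(-13 - 3/4) = 1/(-55/4) = -4/55 ≈ -0.072727)
(-5 - 5)*W = (-5 - 5)*(-4/55) = -10*(-4/55) = 8/11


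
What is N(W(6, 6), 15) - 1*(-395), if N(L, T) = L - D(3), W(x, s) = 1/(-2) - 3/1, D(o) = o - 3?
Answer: 783/2 ≈ 391.50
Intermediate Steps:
D(o) = -3 + o
W(x, s) = -7/2 (W(x, s) = 1*(-½) - 3*1 = -½ - 3 = -7/2)
N(L, T) = L (N(L, T) = L - (-3 + 3) = L - 1*0 = L + 0 = L)
N(W(6, 6), 15) - 1*(-395) = -7/2 - 1*(-395) = -7/2 + 395 = 783/2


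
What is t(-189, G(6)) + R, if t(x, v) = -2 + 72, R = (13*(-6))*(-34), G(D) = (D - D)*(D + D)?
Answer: 2722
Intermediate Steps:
G(D) = 0 (G(D) = 0*(2*D) = 0)
R = 2652 (R = -78*(-34) = 2652)
t(x, v) = 70
t(-189, G(6)) + R = 70 + 2652 = 2722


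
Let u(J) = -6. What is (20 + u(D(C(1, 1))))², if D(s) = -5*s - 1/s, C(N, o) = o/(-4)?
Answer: 196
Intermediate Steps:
C(N, o) = -o/4 (C(N, o) = o*(-¼) = -o/4)
D(s) = -1/s - 5*s
(20 + u(D(C(1, 1))))² = (20 - 6)² = 14² = 196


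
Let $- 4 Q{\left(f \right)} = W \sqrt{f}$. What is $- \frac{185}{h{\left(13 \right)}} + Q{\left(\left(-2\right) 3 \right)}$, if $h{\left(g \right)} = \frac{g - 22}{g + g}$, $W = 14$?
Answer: $\frac{4810}{9} - \frac{7 i \sqrt{6}}{2} \approx 534.44 - 8.5732 i$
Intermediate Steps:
$h{\left(g \right)} = \frac{-22 + g}{2 g}$
$Q{\left(f \right)} = - \frac{7 \sqrt{f}}{2}$ ($Q{\left(f \right)} = - \frac{14 \sqrt{f}}{4} = - \frac{7 \sqrt{f}}{2}$)
$- \frac{185}{h{\left(13 \right)}} + Q{\left(\left(-2\right) 3 \right)} = - \frac{185}{\frac{1}{2} \cdot \frac{1}{13} \left(-22 + 13\right)} - \frac{7 \sqrt{\left(-2\right) 3}}{2} = - \frac{185}{\frac{1}{2} \cdot \frac{1}{13} \left(-9\right)} - \frac{7 \sqrt{-6}}{2} = - \frac{185}{- \frac{9}{26}} - \frac{7 i \sqrt{6}}{2} = \left(-185\right) \left(- \frac{26}{9}\right) - \frac{7 i \sqrt{6}}{2} = \frac{4810}{9} - \frac{7 i \sqrt{6}}{2}$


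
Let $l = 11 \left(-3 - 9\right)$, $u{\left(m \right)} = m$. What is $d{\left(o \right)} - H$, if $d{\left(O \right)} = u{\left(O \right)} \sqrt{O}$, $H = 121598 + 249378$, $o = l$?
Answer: $-370976 - 264 i \sqrt{33} \approx -3.7098 \cdot 10^{5} - 1516.6 i$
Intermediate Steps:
$l = -132$ ($l = 11 \left(-12\right) = -132$)
$o = -132$
$H = 370976$
$d{\left(O \right)} = O^{\frac{3}{2}}$ ($d{\left(O \right)} = O \sqrt{O} = O^{\frac{3}{2}}$)
$d{\left(o \right)} - H = \left(-132\right)^{\frac{3}{2}} - 370976 = - 264 i \sqrt{33} - 370976 = -370976 - 264 i \sqrt{33}$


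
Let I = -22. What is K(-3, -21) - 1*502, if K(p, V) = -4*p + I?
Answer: -512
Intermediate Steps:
K(p, V) = -22 - 4*p (K(p, V) = -4*p - 22 = -22 - 4*p)
K(-3, -21) - 1*502 = (-22 - 4*(-3)) - 1*502 = (-22 + 12) - 502 = -10 - 502 = -512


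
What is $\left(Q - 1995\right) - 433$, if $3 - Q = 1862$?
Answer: $-4287$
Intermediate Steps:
$Q = -1859$ ($Q = 3 - 1862 = -1859$)
$\left(Q - 1995\right) - 433 = \left(-1859 - 1995\right) - 433 = -3854 - 433 = -4287$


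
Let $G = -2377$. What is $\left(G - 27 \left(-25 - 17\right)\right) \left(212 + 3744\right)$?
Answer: $-4917308$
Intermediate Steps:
$\left(G - 27 \left(-25 - 17\right)\right) \left(212 + 3744\right) = \left(-2377 - 27 \left(-25 - 17\right)\right) \left(212 + 3744\right) = \left(-2377 - -1134\right) 3956 = \left(-2377 + 1134\right) 3956 = \left(-1243\right) 3956 = -4917308$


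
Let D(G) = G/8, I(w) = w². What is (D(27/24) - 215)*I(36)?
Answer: -1113831/4 ≈ -2.7846e+5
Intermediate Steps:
D(G) = G/8 (D(G) = G*(⅛) = G/8)
(D(27/24) - 215)*I(36) = ((27/24)/8 - 215)*36² = ((27*(1/24))/8 - 215)*1296 = ((⅛)*(9/8) - 215)*1296 = (9/64 - 215)*1296 = -13751/64*1296 = -1113831/4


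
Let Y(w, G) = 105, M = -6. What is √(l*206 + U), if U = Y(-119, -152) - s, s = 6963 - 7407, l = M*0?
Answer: 3*√61 ≈ 23.431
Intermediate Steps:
l = 0 (l = -6*0 = 0)
s = -444
U = 549 (U = 105 - 1*(-444) = 105 + 444 = 549)
√(l*206 + U) = √(0*206 + 549) = √(0 + 549) = √549 = 3*√61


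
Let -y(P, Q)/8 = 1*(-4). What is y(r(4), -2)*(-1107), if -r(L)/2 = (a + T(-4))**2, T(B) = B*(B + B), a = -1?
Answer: -35424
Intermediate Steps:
T(B) = 2*B**2 (T(B) = B*(2*B) = 2*B**2)
r(L) = -1922 (r(L) = -2*(-1 + 2*(-4)**2)**2 = -2*(-1 + 2*16)**2 = -2*(-1 + 32)**2 = -2*31**2 = -2*961 = -1922)
y(P, Q) = 32 (y(P, Q) = -8*(-4) = 32)
y(r(4), -2)*(-1107) = 32*(-1107) = -35424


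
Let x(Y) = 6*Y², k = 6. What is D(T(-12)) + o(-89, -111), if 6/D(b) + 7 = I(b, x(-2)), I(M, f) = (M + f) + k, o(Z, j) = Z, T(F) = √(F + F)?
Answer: (-178*√6 + 2041*I)/(-23*I + 2*√6) ≈ -88.75 - 0.053154*I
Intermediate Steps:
T(F) = √2*√F (T(F) = √(2*F) = √2*√F)
I(M, f) = 6 + M + f (I(M, f) = (M + f) + 6 = 6 + M + f)
D(b) = 6/(23 + b) (D(b) = 6/(-7 + (6 + b + 6*(-2)²)) = 6/(-7 + (6 + b + 6*4)) = 6/(-7 + (6 + b + 24)) = 6/(-7 + (30 + b)) = 6/(23 + b))
D(T(-12)) + o(-89, -111) = 6/(23 + √2*√(-12)) - 89 = 6/(23 + √2*(2*I*√3)) - 89 = 6/(23 + 2*I*√6) - 89 = -89 + 6/(23 + 2*I*√6)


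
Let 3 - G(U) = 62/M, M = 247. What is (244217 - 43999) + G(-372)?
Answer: 49454525/247 ≈ 2.0022e+5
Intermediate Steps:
G(U) = 679/247 (G(U) = 3 - 62/247 = 679/247)
(244217 - 43999) + G(-372) = (244217 - 43999) + 679/247 = 200218 + 679/247 = 49454525/247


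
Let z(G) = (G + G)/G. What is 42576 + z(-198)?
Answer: 42578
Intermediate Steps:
z(G) = 2 (z(G) = (2*G)/G = 2)
42576 + z(-198) = 42576 + 2 = 42578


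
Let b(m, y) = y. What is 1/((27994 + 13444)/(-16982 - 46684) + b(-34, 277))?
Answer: 31833/8797022 ≈ 0.0036186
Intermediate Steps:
1/((27994 + 13444)/(-16982 - 46684) + b(-34, 277)) = 1/((27994 + 13444)/(-16982 - 46684) + 277) = 1/(41438/(-63666) + 277) = 1/(41438*(-1/63666) + 277) = 1/(-20719/31833 + 277) = 1/(8797022/31833) = 31833/8797022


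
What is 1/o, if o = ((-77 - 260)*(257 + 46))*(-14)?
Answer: 1/1429554 ≈ 6.9952e-7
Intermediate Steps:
o = 1429554 (o = -337*303*(-14) = -102111*(-14) = 1429554)
1/o = 1/1429554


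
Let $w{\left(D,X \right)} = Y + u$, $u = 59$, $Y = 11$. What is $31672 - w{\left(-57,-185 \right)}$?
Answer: $31602$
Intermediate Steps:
$w{\left(D,X \right)} = 70$ ($w{\left(D,X \right)} = 11 + 59 = 70$)
$31672 - w{\left(-57,-185 \right)} = 31672 - 70 = 31602$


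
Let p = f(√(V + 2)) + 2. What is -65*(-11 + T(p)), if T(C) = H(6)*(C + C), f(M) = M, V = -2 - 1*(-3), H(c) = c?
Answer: -845 - 780*√3 ≈ -2196.0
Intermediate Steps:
V = 1 (V = -2 + 3 = 1)
p = 2 + √3 (p = √(1 + 2) + 2 = √3 + 2 = 2 + √3 ≈ 3.7321)
T(C) = 12*C (T(C) = 6*(C + C) = 6*(2*C) = 12*C)
-65*(-11 + T(p)) = -65*(-11 + 12*(2 + √3)) = -65*(-11 + (24 + 12*√3)) = -65*(13 + 12*√3) = -845 - 780*√3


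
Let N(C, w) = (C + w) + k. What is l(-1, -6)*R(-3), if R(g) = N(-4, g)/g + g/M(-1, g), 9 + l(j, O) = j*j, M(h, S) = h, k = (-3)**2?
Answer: -56/3 ≈ -18.667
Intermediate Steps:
k = 9
N(C, w) = 9 + C + w (N(C, w) = (C + w) + 9 = 9 + C + w)
l(j, O) = -9 + j**2 (l(j, O) = -9 + j*j = -9 + j**2)
R(g) = -g + (5 + g)/g (R(g) = (9 - 4 + g)/g + g/(-1) = (5 + g)/g + g*(-1) = (5 + g)/g - g = -g + (5 + g)/g)
l(-1, -6)*R(-3) = (-9 + (-1)**2)*(1 - 1*(-3) + 5/(-3)) = (-9 + 1)*(1 + 3 + 5*(-1/3)) = -8*(1 + 3 - 5/3) = -8*7/3 = -56/3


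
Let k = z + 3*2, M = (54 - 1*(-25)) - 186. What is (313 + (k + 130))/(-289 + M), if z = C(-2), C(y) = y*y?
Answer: -151/132 ≈ -1.1439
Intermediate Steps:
C(y) = y**2
z = 4 (z = (-2)**2 = 4)
M = -107 (M = (54 + 25) - 186 = 79 - 186 = -107)
k = 10 (k = 4 + 3*2 = 4 + 6 = 10)
(313 + (k + 130))/(-289 + M) = (313 + (10 + 130))/(-289 - 107) = (313 + 140)/(-396) = 453*(-1/396) = -151/132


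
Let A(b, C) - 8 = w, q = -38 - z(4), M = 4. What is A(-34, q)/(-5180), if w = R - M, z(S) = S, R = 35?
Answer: -39/5180 ≈ -0.0075290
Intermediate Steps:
q = -42 (q = -38 - 1*4 = -38 - 4 = -42)
w = 31 (w = 35 - 1*4 = 35 - 4 = 31)
A(b, C) = 39 (A(b, C) = 8 + 31 = 39)
A(-34, q)/(-5180) = 39/(-5180) = 39*(-1/5180) = -39/5180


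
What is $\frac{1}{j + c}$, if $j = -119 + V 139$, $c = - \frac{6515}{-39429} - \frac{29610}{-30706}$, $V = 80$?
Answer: $\frac{46565649}{512321302429} \approx 9.0891 \cdot 10^{-5}$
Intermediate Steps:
$c = \frac{52597780}{46565649}$ ($c = \left(-6515\right) \left(- \frac{1}{39429}\right) - - \frac{14805}{15353} = \frac{6515}{39429} + \frac{14805}{15353} = \frac{52597780}{46565649} \approx 1.1295$)
$j = 11001$ ($j = -119 + 80 \cdot 139 = -119 + 11120 = 11001$)
$\frac{1}{j + c} = \frac{1}{11001 + \frac{52597780}{46565649}} = \frac{1}{\frac{512321302429}{46565649}} = \frac{46565649}{512321302429}$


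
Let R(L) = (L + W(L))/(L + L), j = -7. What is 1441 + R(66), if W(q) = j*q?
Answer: 1438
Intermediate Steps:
W(q) = -7*q
R(L) = -3 (R(L) = (L - 7*L)/(L + L) = (-6*L)/((2*L)) = (-6*L)*(1/(2*L)) = -3)
1441 + R(66) = 1441 - 3 = 1438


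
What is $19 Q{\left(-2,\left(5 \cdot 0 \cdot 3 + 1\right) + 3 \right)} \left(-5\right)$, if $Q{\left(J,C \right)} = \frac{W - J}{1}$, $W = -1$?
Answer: $-95$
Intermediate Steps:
$Q{\left(J,C \right)} = -1 - J$ ($Q{\left(J,C \right)} = \frac{-1 - J}{1} = \left(-1 - J\right) 1 = -1 - J$)
$19 Q{\left(-2,\left(5 \cdot 0 \cdot 3 + 1\right) + 3 \right)} \left(-5\right) = 19 \left(-1 - -2\right) \left(-5\right) = 19 \left(-1 + 2\right) \left(-5\right) = 19 \cdot 1 \left(-5\right) = 19 \left(-5\right) = -95$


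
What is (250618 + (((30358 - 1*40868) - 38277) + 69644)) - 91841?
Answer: 179634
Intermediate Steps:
(250618 + (((30358 - 1*40868) - 38277) + 69644)) - 91841 = (250618 + (((30358 - 40868) - 38277) + 69644)) - 91841 = (250618 + ((-10510 - 38277) + 69644)) - 91841 = (250618 + (-48787 + 69644)) - 91841 = (250618 + 20857) - 91841 = 271475 - 91841 = 179634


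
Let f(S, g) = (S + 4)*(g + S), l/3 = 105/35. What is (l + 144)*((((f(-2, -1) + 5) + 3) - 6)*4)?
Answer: -2448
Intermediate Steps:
l = 9 (l = 3*(105/35) = 3*(105*(1/35)) = 3*3 = 9)
f(S, g) = (4 + S)*(S + g)
(l + 144)*((((f(-2, -1) + 5) + 3) - 6)*4) = (9 + 144)*((((((-2)**2 + 4*(-2) + 4*(-1) - 2*(-1)) + 5) + 3) - 6)*4) = 153*(((((4 - 8 - 4 + 2) + 5) + 3) - 6)*4) = 153*((((-6 + 5) + 3) - 6)*4) = 153*(((-1 + 3) - 6)*4) = 153*((2 - 6)*4) = 153*(-4*4) = 153*(-16) = -2448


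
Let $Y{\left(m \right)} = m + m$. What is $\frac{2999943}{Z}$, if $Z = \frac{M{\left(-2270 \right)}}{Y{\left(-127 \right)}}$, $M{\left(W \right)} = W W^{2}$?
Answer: $\frac{380992761}{5848541500} \approx 0.065143$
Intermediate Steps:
$Y{\left(m \right)} = 2 m$
$M{\left(W \right)} = W^{3}$
$Z = \frac{5848541500}{127}$ ($Z = \frac{\left(-2270\right)^{3}}{2 \left(-127\right)} = - \frac{11697083000}{-254} = \left(-11697083000\right) \left(- \frac{1}{254}\right) = \frac{5848541500}{127} \approx 4.6052 \cdot 10^{7}$)
$\frac{2999943}{Z} = \frac{2999943}{\frac{5848541500}{127}} = 2999943 \cdot \frac{127}{5848541500} = \frac{380992761}{5848541500}$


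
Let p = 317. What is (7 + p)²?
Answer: 104976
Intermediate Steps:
(7 + p)² = (7 + 317)² = 324² = 104976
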